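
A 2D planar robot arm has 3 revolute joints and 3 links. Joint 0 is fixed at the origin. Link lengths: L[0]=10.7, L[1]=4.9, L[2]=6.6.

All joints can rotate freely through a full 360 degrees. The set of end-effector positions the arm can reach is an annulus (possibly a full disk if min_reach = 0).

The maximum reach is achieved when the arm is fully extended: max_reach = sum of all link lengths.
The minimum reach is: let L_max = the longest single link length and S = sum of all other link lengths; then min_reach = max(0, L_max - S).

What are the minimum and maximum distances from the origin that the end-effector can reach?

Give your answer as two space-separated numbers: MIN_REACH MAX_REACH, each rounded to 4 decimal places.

Link lengths: [10.7, 4.9, 6.6]
max_reach = 10.7 + 4.9 + 6.6 = 22.2
L_max = max([10.7, 4.9, 6.6]) = 10.7
S (sum of others) = 22.2 - 10.7 = 11.5
min_reach = max(0, 10.7 - 11.5) = max(0, -0.8) = 0

Answer: 0.0000 22.2000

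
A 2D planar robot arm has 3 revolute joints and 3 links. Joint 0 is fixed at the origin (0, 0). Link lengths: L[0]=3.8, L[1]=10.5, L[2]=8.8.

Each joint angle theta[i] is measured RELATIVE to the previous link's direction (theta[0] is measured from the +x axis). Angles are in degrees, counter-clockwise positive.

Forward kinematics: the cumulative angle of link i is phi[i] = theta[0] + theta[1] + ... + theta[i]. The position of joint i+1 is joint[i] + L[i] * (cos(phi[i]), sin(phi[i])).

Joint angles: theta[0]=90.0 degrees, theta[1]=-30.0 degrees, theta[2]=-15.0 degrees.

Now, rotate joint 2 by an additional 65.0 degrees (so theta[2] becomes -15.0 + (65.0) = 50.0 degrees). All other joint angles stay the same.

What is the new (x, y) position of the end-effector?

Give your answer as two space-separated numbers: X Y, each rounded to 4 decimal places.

Answer: 2.2402 21.1626

Derivation:
joint[0] = (0.0000, 0.0000)  (base)
link 0: phi[0] = 90 = 90 deg
  cos(90 deg) = 0.0000, sin(90 deg) = 1.0000
  joint[1] = (0.0000, 0.0000) + 3.8 * (0.0000, 1.0000) = (0.0000 + 0.0000, 0.0000 + 3.8000) = (0.0000, 3.8000)
link 1: phi[1] = 90 + -30 = 60 deg
  cos(60 deg) = 0.5000, sin(60 deg) = 0.8660
  joint[2] = (0.0000, 3.8000) + 10.5 * (0.5000, 0.8660) = (0.0000 + 5.2500, 3.8000 + 9.0933) = (5.2500, 12.8933)
link 2: phi[2] = 90 + -30 + 50 = 110 deg
  cos(110 deg) = -0.3420, sin(110 deg) = 0.9397
  joint[3] = (5.2500, 12.8933) + 8.8 * (-0.3420, 0.9397) = (5.2500 + -3.0098, 12.8933 + 8.2693) = (2.2402, 21.1626)
End effector: (2.2402, 21.1626)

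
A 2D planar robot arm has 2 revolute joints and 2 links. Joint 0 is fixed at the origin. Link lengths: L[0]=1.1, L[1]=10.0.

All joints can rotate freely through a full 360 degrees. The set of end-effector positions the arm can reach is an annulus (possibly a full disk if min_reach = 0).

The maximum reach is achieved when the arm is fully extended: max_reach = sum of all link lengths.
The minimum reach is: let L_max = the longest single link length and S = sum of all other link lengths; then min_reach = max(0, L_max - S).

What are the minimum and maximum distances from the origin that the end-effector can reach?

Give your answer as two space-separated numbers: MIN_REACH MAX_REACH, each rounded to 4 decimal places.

Answer: 8.9000 11.1000

Derivation:
Link lengths: [1.1, 10.0]
max_reach = 1.1 + 10 = 11.1
L_max = max([1.1, 10.0]) = 10
S (sum of others) = 11.1 - 10 = 1.1
min_reach = max(0, 10 - 1.1) = max(0, 8.9) = 8.9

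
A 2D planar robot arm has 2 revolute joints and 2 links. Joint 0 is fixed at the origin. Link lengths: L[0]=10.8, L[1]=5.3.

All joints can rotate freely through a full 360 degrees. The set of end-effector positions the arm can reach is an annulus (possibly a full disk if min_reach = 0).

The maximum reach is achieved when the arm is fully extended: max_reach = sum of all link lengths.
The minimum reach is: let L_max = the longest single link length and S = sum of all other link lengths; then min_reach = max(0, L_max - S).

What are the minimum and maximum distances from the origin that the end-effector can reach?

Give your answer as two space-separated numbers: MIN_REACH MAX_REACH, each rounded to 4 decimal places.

Link lengths: [10.8, 5.3]
max_reach = 10.8 + 5.3 = 16.1
L_max = max([10.8, 5.3]) = 10.8
S (sum of others) = 16.1 - 10.8 = 5.3
min_reach = max(0, 10.8 - 5.3) = max(0, 5.5) = 5.5

Answer: 5.5000 16.1000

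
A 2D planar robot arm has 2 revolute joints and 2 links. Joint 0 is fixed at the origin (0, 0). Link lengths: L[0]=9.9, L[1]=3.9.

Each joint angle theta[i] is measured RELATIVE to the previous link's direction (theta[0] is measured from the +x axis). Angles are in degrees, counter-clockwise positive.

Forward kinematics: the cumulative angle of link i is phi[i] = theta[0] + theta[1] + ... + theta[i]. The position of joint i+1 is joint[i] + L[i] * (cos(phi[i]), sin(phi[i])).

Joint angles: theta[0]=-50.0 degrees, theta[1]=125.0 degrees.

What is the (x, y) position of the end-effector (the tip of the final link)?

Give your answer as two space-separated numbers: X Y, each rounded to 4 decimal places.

joint[0] = (0.0000, 0.0000)  (base)
link 0: phi[0] = -50 = -50 deg
  cos(-50 deg) = 0.6428, sin(-50 deg) = -0.7660
  joint[1] = (0.0000, 0.0000) + 9.9 * (0.6428, -0.7660) = (0.0000 + 6.3636, 0.0000 + -7.5838) = (6.3636, -7.5838)
link 1: phi[1] = -50 + 125 = 75 deg
  cos(75 deg) = 0.2588, sin(75 deg) = 0.9659
  joint[2] = (6.3636, -7.5838) + 3.9 * (0.2588, 0.9659) = (6.3636 + 1.0094, -7.5838 + 3.7671) = (7.3730, -3.8167)
End effector: (7.3730, -3.8167)

Answer: 7.3730 -3.8167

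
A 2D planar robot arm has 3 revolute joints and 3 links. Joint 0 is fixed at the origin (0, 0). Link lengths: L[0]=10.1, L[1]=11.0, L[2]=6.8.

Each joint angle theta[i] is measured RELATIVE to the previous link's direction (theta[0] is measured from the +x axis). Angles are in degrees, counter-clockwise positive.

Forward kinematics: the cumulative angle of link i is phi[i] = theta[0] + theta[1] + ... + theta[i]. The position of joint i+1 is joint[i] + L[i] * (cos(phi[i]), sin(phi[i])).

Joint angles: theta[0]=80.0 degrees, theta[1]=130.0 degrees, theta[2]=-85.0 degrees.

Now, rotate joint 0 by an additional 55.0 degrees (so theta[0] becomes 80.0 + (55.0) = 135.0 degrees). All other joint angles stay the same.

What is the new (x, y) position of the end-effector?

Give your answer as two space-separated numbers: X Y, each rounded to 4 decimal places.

Answer: -14.9005 -3.8164

Derivation:
joint[0] = (0.0000, 0.0000)  (base)
link 0: phi[0] = 135 = 135 deg
  cos(135 deg) = -0.7071, sin(135 deg) = 0.7071
  joint[1] = (0.0000, 0.0000) + 10.1 * (-0.7071, 0.7071) = (0.0000 + -7.1418, 0.0000 + 7.1418) = (-7.1418, 7.1418)
link 1: phi[1] = 135 + 130 = 265 deg
  cos(265 deg) = -0.0872, sin(265 deg) = -0.9962
  joint[2] = (-7.1418, 7.1418) + 11 * (-0.0872, -0.9962) = (-7.1418 + -0.9587, 7.1418 + -10.9581) = (-8.1005, -3.8164)
link 2: phi[2] = 135 + 130 + -85 = 180 deg
  cos(180 deg) = -1.0000, sin(180 deg) = 0.0000
  joint[3] = (-8.1005, -3.8164) + 6.8 * (-1.0000, 0.0000) = (-8.1005 + -6.8000, -3.8164 + 0.0000) = (-14.9005, -3.8164)
End effector: (-14.9005, -3.8164)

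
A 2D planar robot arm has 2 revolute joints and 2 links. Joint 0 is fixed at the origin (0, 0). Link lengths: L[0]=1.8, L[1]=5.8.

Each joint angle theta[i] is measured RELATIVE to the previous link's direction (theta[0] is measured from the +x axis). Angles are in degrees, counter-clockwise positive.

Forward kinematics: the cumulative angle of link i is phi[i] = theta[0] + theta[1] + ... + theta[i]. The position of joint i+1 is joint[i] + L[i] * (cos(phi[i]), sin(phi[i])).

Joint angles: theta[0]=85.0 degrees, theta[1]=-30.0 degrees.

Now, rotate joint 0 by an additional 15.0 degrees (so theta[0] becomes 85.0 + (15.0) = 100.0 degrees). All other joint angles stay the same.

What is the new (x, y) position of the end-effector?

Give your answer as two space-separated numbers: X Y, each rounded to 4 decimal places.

Answer: 1.6712 7.2229

Derivation:
joint[0] = (0.0000, 0.0000)  (base)
link 0: phi[0] = 100 = 100 deg
  cos(100 deg) = -0.1736, sin(100 deg) = 0.9848
  joint[1] = (0.0000, 0.0000) + 1.8 * (-0.1736, 0.9848) = (0.0000 + -0.3126, 0.0000 + 1.7727) = (-0.3126, 1.7727)
link 1: phi[1] = 100 + -30 = 70 deg
  cos(70 deg) = 0.3420, sin(70 deg) = 0.9397
  joint[2] = (-0.3126, 1.7727) + 5.8 * (0.3420, 0.9397) = (-0.3126 + 1.9837, 1.7727 + 5.4502) = (1.6712, 7.2229)
End effector: (1.6712, 7.2229)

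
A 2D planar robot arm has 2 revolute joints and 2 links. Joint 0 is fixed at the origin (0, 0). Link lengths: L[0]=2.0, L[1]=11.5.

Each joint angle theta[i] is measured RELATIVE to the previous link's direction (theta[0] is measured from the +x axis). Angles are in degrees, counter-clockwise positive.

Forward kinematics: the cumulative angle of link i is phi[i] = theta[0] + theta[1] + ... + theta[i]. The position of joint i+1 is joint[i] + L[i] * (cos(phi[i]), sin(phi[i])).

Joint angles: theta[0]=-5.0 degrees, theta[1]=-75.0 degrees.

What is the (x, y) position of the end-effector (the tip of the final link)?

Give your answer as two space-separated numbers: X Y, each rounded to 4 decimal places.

joint[0] = (0.0000, 0.0000)  (base)
link 0: phi[0] = -5 = -5 deg
  cos(-5 deg) = 0.9962, sin(-5 deg) = -0.0872
  joint[1] = (0.0000, 0.0000) + 2 * (0.9962, -0.0872) = (0.0000 + 1.9924, 0.0000 + -0.1743) = (1.9924, -0.1743)
link 1: phi[1] = -5 + -75 = -80 deg
  cos(-80 deg) = 0.1736, sin(-80 deg) = -0.9848
  joint[2] = (1.9924, -0.1743) + 11.5 * (0.1736, -0.9848) = (1.9924 + 1.9970, -0.1743 + -11.3253) = (3.9893, -11.4996)
End effector: (3.9893, -11.4996)

Answer: 3.9893 -11.4996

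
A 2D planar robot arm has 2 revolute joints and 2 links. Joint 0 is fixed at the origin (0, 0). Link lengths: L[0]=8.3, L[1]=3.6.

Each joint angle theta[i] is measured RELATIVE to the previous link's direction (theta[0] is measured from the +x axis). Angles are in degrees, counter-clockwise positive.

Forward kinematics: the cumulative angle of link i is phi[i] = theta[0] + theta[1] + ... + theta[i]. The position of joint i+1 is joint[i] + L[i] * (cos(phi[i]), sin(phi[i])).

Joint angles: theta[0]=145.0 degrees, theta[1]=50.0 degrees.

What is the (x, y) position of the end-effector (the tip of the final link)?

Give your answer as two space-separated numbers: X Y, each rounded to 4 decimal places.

Answer: -10.2763 3.8289

Derivation:
joint[0] = (0.0000, 0.0000)  (base)
link 0: phi[0] = 145 = 145 deg
  cos(145 deg) = -0.8192, sin(145 deg) = 0.5736
  joint[1] = (0.0000, 0.0000) + 8.3 * (-0.8192, 0.5736) = (0.0000 + -6.7990, 0.0000 + 4.7607) = (-6.7990, 4.7607)
link 1: phi[1] = 145 + 50 = 195 deg
  cos(195 deg) = -0.9659, sin(195 deg) = -0.2588
  joint[2] = (-6.7990, 4.7607) + 3.6 * (-0.9659, -0.2588) = (-6.7990 + -3.4773, 4.7607 + -0.9317) = (-10.2763, 3.8289)
End effector: (-10.2763, 3.8289)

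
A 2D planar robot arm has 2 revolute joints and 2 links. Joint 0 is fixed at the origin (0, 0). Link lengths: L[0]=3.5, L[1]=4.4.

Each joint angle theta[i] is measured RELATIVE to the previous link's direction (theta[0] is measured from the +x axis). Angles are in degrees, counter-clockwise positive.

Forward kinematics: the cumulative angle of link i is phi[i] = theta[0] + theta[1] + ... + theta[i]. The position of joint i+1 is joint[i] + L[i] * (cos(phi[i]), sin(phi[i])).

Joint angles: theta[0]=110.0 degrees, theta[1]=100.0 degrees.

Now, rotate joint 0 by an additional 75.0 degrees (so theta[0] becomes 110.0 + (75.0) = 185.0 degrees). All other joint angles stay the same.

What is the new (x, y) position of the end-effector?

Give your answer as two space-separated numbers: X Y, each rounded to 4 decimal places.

Answer: -2.3479 -4.5551

Derivation:
joint[0] = (0.0000, 0.0000)  (base)
link 0: phi[0] = 185 = 185 deg
  cos(185 deg) = -0.9962, sin(185 deg) = -0.0872
  joint[1] = (0.0000, 0.0000) + 3.5 * (-0.9962, -0.0872) = (0.0000 + -3.4867, 0.0000 + -0.3050) = (-3.4867, -0.3050)
link 1: phi[1] = 185 + 100 = 285 deg
  cos(285 deg) = 0.2588, sin(285 deg) = -0.9659
  joint[2] = (-3.4867, -0.3050) + 4.4 * (0.2588, -0.9659) = (-3.4867 + 1.1388, -0.3050 + -4.2501) = (-2.3479, -4.5551)
End effector: (-2.3479, -4.5551)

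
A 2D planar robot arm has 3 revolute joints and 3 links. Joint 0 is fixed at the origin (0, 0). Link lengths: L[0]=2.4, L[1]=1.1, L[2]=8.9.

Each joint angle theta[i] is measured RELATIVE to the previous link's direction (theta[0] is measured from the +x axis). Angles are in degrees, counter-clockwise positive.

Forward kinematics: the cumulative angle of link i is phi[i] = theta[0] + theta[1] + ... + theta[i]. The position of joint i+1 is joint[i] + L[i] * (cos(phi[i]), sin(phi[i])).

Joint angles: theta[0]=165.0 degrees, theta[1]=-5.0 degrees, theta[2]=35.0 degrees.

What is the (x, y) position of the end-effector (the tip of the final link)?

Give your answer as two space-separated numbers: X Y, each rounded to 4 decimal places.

Answer: -11.9486 -1.3061

Derivation:
joint[0] = (0.0000, 0.0000)  (base)
link 0: phi[0] = 165 = 165 deg
  cos(165 deg) = -0.9659, sin(165 deg) = 0.2588
  joint[1] = (0.0000, 0.0000) + 2.4 * (-0.9659, 0.2588) = (0.0000 + -2.3182, 0.0000 + 0.6212) = (-2.3182, 0.6212)
link 1: phi[1] = 165 + -5 = 160 deg
  cos(160 deg) = -0.9397, sin(160 deg) = 0.3420
  joint[2] = (-2.3182, 0.6212) + 1.1 * (-0.9397, 0.3420) = (-2.3182 + -1.0337, 0.6212 + 0.3762) = (-3.3519, 0.9974)
link 2: phi[2] = 165 + -5 + 35 = 195 deg
  cos(195 deg) = -0.9659, sin(195 deg) = -0.2588
  joint[3] = (-3.3519, 0.9974) + 8.9 * (-0.9659, -0.2588) = (-3.3519 + -8.5967, 0.9974 + -2.3035) = (-11.9486, -1.3061)
End effector: (-11.9486, -1.3061)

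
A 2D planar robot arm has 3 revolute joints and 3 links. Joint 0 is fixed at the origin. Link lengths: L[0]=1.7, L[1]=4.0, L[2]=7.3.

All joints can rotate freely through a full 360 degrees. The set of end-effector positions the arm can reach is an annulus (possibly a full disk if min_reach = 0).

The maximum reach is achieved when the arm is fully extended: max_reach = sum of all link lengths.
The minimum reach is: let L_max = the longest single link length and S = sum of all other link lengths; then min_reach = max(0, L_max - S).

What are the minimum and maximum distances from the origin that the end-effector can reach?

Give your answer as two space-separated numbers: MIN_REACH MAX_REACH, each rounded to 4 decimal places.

Link lengths: [1.7, 4.0, 7.3]
max_reach = 1.7 + 4 + 7.3 = 13
L_max = max([1.7, 4.0, 7.3]) = 7.3
S (sum of others) = 13 - 7.3 = 5.7
min_reach = max(0, 7.3 - 5.7) = max(0, 1.6) = 1.6

Answer: 1.6000 13.0000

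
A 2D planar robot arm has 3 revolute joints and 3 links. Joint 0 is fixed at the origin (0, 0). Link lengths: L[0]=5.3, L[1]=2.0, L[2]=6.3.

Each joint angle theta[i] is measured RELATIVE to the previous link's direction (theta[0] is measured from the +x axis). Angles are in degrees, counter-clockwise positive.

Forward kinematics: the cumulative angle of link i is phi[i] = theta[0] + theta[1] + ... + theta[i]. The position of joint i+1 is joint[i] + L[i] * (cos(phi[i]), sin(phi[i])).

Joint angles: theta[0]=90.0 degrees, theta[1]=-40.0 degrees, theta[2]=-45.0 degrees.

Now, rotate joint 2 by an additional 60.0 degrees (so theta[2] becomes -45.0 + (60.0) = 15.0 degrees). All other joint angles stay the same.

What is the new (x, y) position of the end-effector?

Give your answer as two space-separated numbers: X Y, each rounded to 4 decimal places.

Answer: 3.9481 12.5418

Derivation:
joint[0] = (0.0000, 0.0000)  (base)
link 0: phi[0] = 90 = 90 deg
  cos(90 deg) = 0.0000, sin(90 deg) = 1.0000
  joint[1] = (0.0000, 0.0000) + 5.3 * (0.0000, 1.0000) = (0.0000 + 0.0000, 0.0000 + 5.3000) = (0.0000, 5.3000)
link 1: phi[1] = 90 + -40 = 50 deg
  cos(50 deg) = 0.6428, sin(50 deg) = 0.7660
  joint[2] = (0.0000, 5.3000) + 2 * (0.6428, 0.7660) = (0.0000 + 1.2856, 5.3000 + 1.5321) = (1.2856, 6.8321)
link 2: phi[2] = 90 + -40 + 15 = 65 deg
  cos(65 deg) = 0.4226, sin(65 deg) = 0.9063
  joint[3] = (1.2856, 6.8321) + 6.3 * (0.4226, 0.9063) = (1.2856 + 2.6625, 6.8321 + 5.7097) = (3.9481, 12.5418)
End effector: (3.9481, 12.5418)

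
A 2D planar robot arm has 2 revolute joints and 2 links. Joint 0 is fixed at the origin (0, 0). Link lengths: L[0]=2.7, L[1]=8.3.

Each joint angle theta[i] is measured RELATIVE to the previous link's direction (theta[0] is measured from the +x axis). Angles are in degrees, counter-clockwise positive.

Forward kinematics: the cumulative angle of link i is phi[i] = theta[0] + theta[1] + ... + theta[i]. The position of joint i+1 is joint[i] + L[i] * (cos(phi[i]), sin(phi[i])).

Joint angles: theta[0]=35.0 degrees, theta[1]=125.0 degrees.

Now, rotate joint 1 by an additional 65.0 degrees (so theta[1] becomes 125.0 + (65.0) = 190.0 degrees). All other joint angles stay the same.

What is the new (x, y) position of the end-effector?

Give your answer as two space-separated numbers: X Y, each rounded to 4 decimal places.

Answer: -3.6573 -4.3203

Derivation:
joint[0] = (0.0000, 0.0000)  (base)
link 0: phi[0] = 35 = 35 deg
  cos(35 deg) = 0.8192, sin(35 deg) = 0.5736
  joint[1] = (0.0000, 0.0000) + 2.7 * (0.8192, 0.5736) = (0.0000 + 2.2117, 0.0000 + 1.5487) = (2.2117, 1.5487)
link 1: phi[1] = 35 + 190 = 225 deg
  cos(225 deg) = -0.7071, sin(225 deg) = -0.7071
  joint[2] = (2.2117, 1.5487) + 8.3 * (-0.7071, -0.7071) = (2.2117 + -5.8690, 1.5487 + -5.8690) = (-3.6573, -4.3203)
End effector: (-3.6573, -4.3203)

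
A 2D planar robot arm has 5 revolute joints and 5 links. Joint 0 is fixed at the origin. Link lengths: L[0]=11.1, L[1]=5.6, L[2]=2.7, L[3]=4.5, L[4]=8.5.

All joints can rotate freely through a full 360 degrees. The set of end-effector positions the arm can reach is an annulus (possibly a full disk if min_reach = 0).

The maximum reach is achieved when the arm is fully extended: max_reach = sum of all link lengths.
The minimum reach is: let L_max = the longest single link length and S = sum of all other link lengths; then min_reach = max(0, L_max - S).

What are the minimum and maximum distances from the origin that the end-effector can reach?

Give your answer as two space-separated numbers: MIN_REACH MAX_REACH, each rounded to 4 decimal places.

Link lengths: [11.1, 5.6, 2.7, 4.5, 8.5]
max_reach = 11.1 + 5.6 + 2.7 + 4.5 + 8.5 = 32.4
L_max = max([11.1, 5.6, 2.7, 4.5, 8.5]) = 11.1
S (sum of others) = 32.4 - 11.1 = 21.3
min_reach = max(0, 11.1 - 21.3) = max(0, -10.2) = 0

Answer: 0.0000 32.4000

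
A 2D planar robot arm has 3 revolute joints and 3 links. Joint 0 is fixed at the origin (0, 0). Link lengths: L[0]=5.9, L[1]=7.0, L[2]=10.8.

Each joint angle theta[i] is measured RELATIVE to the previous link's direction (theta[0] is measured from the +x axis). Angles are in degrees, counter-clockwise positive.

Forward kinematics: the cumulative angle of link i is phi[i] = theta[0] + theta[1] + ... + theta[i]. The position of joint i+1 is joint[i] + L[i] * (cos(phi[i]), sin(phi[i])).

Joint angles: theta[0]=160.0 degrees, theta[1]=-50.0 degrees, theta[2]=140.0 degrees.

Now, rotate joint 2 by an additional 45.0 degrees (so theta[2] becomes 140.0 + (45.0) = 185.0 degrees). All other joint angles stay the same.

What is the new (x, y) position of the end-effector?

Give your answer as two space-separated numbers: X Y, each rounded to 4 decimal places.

joint[0] = (0.0000, 0.0000)  (base)
link 0: phi[0] = 160 = 160 deg
  cos(160 deg) = -0.9397, sin(160 deg) = 0.3420
  joint[1] = (0.0000, 0.0000) + 5.9 * (-0.9397, 0.3420) = (0.0000 + -5.5442, 0.0000 + 2.0179) = (-5.5442, 2.0179)
link 1: phi[1] = 160 + -50 = 110 deg
  cos(110 deg) = -0.3420, sin(110 deg) = 0.9397
  joint[2] = (-5.5442, 2.0179) + 7 * (-0.3420, 0.9397) = (-5.5442 + -2.3941, 2.0179 + 6.5778) = (-7.9383, 8.5958)
link 2: phi[2] = 160 + -50 + 185 = 295 deg
  cos(295 deg) = 0.4226, sin(295 deg) = -0.9063
  joint[3] = (-7.9383, 8.5958) + 10.8 * (0.4226, -0.9063) = (-7.9383 + 4.5643, 8.5958 + -9.7881) = (-3.3741, -1.1924)
End effector: (-3.3741, -1.1924)

Answer: -3.3741 -1.1924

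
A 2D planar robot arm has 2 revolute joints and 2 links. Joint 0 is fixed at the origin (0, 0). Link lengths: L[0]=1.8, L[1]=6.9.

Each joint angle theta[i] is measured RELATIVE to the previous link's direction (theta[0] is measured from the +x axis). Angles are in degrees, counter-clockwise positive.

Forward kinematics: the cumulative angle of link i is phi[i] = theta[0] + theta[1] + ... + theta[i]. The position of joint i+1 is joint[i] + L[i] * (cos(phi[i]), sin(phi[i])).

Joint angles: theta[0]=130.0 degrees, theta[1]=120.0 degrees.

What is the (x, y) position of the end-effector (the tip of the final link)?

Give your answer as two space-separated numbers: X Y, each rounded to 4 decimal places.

joint[0] = (0.0000, 0.0000)  (base)
link 0: phi[0] = 130 = 130 deg
  cos(130 deg) = -0.6428, sin(130 deg) = 0.7660
  joint[1] = (0.0000, 0.0000) + 1.8 * (-0.6428, 0.7660) = (0.0000 + -1.1570, 0.0000 + 1.3789) = (-1.1570, 1.3789)
link 1: phi[1] = 130 + 120 = 250 deg
  cos(250 deg) = -0.3420, sin(250 deg) = -0.9397
  joint[2] = (-1.1570, 1.3789) + 6.9 * (-0.3420, -0.9397) = (-1.1570 + -2.3599, 1.3789 + -6.4839) = (-3.5170, -5.1050)
End effector: (-3.5170, -5.1050)

Answer: -3.5170 -5.1050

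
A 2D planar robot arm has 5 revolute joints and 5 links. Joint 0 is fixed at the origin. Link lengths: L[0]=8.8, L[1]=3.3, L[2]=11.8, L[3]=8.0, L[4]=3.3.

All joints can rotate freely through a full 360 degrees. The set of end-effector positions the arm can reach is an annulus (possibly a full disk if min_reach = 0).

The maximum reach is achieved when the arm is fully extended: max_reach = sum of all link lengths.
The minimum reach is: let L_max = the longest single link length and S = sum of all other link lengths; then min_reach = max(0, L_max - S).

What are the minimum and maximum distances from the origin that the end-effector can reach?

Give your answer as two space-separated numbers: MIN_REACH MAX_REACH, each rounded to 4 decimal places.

Link lengths: [8.8, 3.3, 11.8, 8.0, 3.3]
max_reach = 8.8 + 3.3 + 11.8 + 8 + 3.3 = 35.2
L_max = max([8.8, 3.3, 11.8, 8.0, 3.3]) = 11.8
S (sum of others) = 35.2 - 11.8 = 23.4
min_reach = max(0, 11.8 - 23.4) = max(0, -11.6) = 0

Answer: 0.0000 35.2000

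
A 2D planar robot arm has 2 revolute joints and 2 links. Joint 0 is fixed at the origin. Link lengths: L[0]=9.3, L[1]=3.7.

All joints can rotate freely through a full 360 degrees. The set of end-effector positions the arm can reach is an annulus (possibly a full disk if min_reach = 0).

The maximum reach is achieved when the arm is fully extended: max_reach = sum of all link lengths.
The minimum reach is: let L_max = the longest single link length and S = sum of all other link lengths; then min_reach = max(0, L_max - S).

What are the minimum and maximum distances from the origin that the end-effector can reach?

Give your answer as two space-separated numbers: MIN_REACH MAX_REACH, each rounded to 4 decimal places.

Answer: 5.6000 13.0000

Derivation:
Link lengths: [9.3, 3.7]
max_reach = 9.3 + 3.7 = 13
L_max = max([9.3, 3.7]) = 9.3
S (sum of others) = 13 - 9.3 = 3.7
min_reach = max(0, 9.3 - 3.7) = max(0, 5.6) = 5.6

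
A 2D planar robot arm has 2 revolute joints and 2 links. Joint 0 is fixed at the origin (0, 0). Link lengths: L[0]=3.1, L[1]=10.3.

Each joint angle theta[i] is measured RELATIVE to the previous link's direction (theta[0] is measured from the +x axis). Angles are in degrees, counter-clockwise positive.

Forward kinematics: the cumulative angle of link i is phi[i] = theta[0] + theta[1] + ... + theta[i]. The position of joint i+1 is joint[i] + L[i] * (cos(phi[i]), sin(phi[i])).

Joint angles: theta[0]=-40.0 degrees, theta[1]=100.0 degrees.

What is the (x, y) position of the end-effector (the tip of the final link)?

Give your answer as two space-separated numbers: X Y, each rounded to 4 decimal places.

joint[0] = (0.0000, 0.0000)  (base)
link 0: phi[0] = -40 = -40 deg
  cos(-40 deg) = 0.7660, sin(-40 deg) = -0.6428
  joint[1] = (0.0000, 0.0000) + 3.1 * (0.7660, -0.6428) = (0.0000 + 2.3747, 0.0000 + -1.9926) = (2.3747, -1.9926)
link 1: phi[1] = -40 + 100 = 60 deg
  cos(60 deg) = 0.5000, sin(60 deg) = 0.8660
  joint[2] = (2.3747, -1.9926) + 10.3 * (0.5000, 0.8660) = (2.3747 + 5.1500, -1.9926 + 8.9201) = (7.5247, 6.9274)
End effector: (7.5247, 6.9274)

Answer: 7.5247 6.9274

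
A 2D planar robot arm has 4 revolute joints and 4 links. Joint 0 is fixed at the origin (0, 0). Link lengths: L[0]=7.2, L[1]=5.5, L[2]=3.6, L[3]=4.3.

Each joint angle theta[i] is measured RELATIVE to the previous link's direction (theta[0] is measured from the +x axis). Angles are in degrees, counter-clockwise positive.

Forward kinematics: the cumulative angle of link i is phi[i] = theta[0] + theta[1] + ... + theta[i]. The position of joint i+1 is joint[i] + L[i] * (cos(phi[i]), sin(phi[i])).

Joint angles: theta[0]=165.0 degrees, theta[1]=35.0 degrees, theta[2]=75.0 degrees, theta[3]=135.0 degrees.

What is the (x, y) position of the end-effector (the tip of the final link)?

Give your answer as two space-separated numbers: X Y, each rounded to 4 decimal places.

joint[0] = (0.0000, 0.0000)  (base)
link 0: phi[0] = 165 = 165 deg
  cos(165 deg) = -0.9659, sin(165 deg) = 0.2588
  joint[1] = (0.0000, 0.0000) + 7.2 * (-0.9659, 0.2588) = (0.0000 + -6.9547, 0.0000 + 1.8635) = (-6.9547, 1.8635)
link 1: phi[1] = 165 + 35 = 200 deg
  cos(200 deg) = -0.9397, sin(200 deg) = -0.3420
  joint[2] = (-6.9547, 1.8635) + 5.5 * (-0.9397, -0.3420) = (-6.9547 + -5.1683, 1.8635 + -1.8811) = (-12.1230, -0.0176)
link 2: phi[2] = 165 + 35 + 75 = 275 deg
  cos(275 deg) = 0.0872, sin(275 deg) = -0.9962
  joint[3] = (-12.1230, -0.0176) + 3.6 * (0.0872, -0.9962) = (-12.1230 + 0.3138, -0.0176 + -3.5863) = (-11.8092, -3.6039)
link 3: phi[3] = 165 + 35 + 75 + 135 = 410 deg
  cos(410 deg) = 0.6428, sin(410 deg) = 0.7660
  joint[4] = (-11.8092, -3.6039) + 4.3 * (0.6428, 0.7660) = (-11.8092 + 2.7640, -3.6039 + 3.2940) = (-9.0452, -0.3099)
End effector: (-9.0452, -0.3099)

Answer: -9.0452 -0.3099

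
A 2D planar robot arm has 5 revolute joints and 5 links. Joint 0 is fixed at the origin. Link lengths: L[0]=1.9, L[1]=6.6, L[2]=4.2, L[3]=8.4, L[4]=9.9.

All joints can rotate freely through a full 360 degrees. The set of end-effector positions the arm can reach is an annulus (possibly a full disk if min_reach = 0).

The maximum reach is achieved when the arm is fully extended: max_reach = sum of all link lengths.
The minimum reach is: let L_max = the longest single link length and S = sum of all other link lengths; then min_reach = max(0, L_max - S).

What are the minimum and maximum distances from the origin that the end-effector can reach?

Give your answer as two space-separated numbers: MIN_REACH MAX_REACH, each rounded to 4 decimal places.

Answer: 0.0000 31.0000

Derivation:
Link lengths: [1.9, 6.6, 4.2, 8.4, 9.9]
max_reach = 1.9 + 6.6 + 4.2 + 8.4 + 9.9 = 31
L_max = max([1.9, 6.6, 4.2, 8.4, 9.9]) = 9.9
S (sum of others) = 31 - 9.9 = 21.1
min_reach = max(0, 9.9 - 21.1) = max(0, -11.2) = 0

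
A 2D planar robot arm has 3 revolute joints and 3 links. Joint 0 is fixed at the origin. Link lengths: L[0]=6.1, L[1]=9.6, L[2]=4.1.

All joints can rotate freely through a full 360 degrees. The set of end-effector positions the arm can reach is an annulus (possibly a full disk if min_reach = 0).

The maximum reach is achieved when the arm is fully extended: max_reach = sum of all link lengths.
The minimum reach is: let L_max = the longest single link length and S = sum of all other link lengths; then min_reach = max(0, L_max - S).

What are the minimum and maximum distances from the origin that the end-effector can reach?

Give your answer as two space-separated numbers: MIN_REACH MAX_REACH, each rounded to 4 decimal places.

Link lengths: [6.1, 9.6, 4.1]
max_reach = 6.1 + 9.6 + 4.1 = 19.8
L_max = max([6.1, 9.6, 4.1]) = 9.6
S (sum of others) = 19.8 - 9.6 = 10.2
min_reach = max(0, 9.6 - 10.2) = max(0, -0.6) = 0

Answer: 0.0000 19.8000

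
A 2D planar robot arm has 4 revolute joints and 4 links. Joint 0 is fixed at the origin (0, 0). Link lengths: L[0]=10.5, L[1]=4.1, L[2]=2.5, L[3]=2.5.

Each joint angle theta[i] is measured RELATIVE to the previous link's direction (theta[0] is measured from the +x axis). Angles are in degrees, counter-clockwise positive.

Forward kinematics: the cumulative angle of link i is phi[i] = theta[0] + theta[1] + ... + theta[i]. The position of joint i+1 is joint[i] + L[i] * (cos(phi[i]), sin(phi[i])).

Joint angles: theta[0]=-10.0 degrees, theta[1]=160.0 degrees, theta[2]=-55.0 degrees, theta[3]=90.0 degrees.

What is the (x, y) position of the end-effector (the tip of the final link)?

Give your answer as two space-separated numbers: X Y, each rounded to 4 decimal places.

joint[0] = (0.0000, 0.0000)  (base)
link 0: phi[0] = -10 = -10 deg
  cos(-10 deg) = 0.9848, sin(-10 deg) = -0.1736
  joint[1] = (0.0000, 0.0000) + 10.5 * (0.9848, -0.1736) = (0.0000 + 10.3405, 0.0000 + -1.8233) = (10.3405, -1.8233)
link 1: phi[1] = -10 + 160 = 150 deg
  cos(150 deg) = -0.8660, sin(150 deg) = 0.5000
  joint[2] = (10.3405, -1.8233) + 4.1 * (-0.8660, 0.5000) = (10.3405 + -3.5507, -1.8233 + 2.0500) = (6.7898, 0.2267)
link 2: phi[2] = -10 + 160 + -55 = 95 deg
  cos(95 deg) = -0.0872, sin(95 deg) = 0.9962
  joint[3] = (6.7898, 0.2267) + 2.5 * (-0.0872, 0.9962) = (6.7898 + -0.2179, 0.2267 + 2.4905) = (6.5719, 2.7172)
link 3: phi[3] = -10 + 160 + -55 + 90 = 185 deg
  cos(185 deg) = -0.9962, sin(185 deg) = -0.0872
  joint[4] = (6.5719, 2.7172) + 2.5 * (-0.9962, -0.0872) = (6.5719 + -2.4905, 2.7172 + -0.2179) = (4.0814, 2.4993)
End effector: (4.0814, 2.4993)

Answer: 4.0814 2.4993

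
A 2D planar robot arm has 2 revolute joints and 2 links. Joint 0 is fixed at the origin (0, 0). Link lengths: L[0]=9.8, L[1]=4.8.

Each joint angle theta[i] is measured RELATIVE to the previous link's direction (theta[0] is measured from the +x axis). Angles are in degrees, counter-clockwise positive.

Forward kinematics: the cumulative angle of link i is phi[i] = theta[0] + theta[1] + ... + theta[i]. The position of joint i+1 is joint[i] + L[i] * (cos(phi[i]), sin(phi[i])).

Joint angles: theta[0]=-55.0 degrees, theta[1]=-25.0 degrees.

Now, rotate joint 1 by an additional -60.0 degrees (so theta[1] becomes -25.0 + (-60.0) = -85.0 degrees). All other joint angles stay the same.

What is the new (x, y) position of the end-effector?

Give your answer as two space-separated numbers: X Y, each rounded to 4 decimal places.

Answer: 1.9440 -11.1131

Derivation:
joint[0] = (0.0000, 0.0000)  (base)
link 0: phi[0] = -55 = -55 deg
  cos(-55 deg) = 0.5736, sin(-55 deg) = -0.8192
  joint[1] = (0.0000, 0.0000) + 9.8 * (0.5736, -0.8192) = (0.0000 + 5.6210, 0.0000 + -8.0277) = (5.6210, -8.0277)
link 1: phi[1] = -55 + -85 = -140 deg
  cos(-140 deg) = -0.7660, sin(-140 deg) = -0.6428
  joint[2] = (5.6210, -8.0277) + 4.8 * (-0.7660, -0.6428) = (5.6210 + -3.6770, -8.0277 + -3.0854) = (1.9440, -11.1131)
End effector: (1.9440, -11.1131)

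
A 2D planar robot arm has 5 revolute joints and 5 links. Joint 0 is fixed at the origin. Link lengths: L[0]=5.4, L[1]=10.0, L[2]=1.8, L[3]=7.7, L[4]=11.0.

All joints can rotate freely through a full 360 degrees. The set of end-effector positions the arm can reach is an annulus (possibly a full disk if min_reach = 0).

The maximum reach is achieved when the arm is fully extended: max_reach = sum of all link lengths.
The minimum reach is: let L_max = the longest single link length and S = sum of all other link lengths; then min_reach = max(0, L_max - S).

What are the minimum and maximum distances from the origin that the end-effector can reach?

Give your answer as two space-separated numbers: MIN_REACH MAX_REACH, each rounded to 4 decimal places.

Answer: 0.0000 35.9000

Derivation:
Link lengths: [5.4, 10.0, 1.8, 7.7, 11.0]
max_reach = 5.4 + 10 + 1.8 + 7.7 + 11 = 35.9
L_max = max([5.4, 10.0, 1.8, 7.7, 11.0]) = 11
S (sum of others) = 35.9 - 11 = 24.9
min_reach = max(0, 11 - 24.9) = max(0, -13.9) = 0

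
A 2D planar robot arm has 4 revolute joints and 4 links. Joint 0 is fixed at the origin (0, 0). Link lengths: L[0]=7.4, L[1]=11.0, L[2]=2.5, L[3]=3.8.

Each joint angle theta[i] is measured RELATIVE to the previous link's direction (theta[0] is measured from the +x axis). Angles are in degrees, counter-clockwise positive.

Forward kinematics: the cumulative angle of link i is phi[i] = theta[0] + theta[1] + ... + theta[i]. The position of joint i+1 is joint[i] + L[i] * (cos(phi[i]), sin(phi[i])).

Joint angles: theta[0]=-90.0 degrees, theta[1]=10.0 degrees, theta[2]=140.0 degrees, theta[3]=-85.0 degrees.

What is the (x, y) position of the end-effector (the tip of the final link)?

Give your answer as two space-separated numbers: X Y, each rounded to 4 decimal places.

joint[0] = (0.0000, 0.0000)  (base)
link 0: phi[0] = -90 = -90 deg
  cos(-90 deg) = 0.0000, sin(-90 deg) = -1.0000
  joint[1] = (0.0000, 0.0000) + 7.4 * (0.0000, -1.0000) = (0.0000 + 0.0000, 0.0000 + -7.4000) = (0.0000, -7.4000)
link 1: phi[1] = -90 + 10 = -80 deg
  cos(-80 deg) = 0.1736, sin(-80 deg) = -0.9848
  joint[2] = (0.0000, -7.4000) + 11 * (0.1736, -0.9848) = (0.0000 + 1.9101, -7.4000 + -10.8329) = (1.9101, -18.2329)
link 2: phi[2] = -90 + 10 + 140 = 60 deg
  cos(60 deg) = 0.5000, sin(60 deg) = 0.8660
  joint[3] = (1.9101, -18.2329) + 2.5 * (0.5000, 0.8660) = (1.9101 + 1.2500, -18.2329 + 2.1651) = (3.1601, -16.0678)
link 3: phi[3] = -90 + 10 + 140 + -85 = -25 deg
  cos(-25 deg) = 0.9063, sin(-25 deg) = -0.4226
  joint[4] = (3.1601, -16.0678) + 3.8 * (0.9063, -0.4226) = (3.1601 + 3.4440, -16.0678 + -1.6059) = (6.6041, -17.6738)
End effector: (6.6041, -17.6738)

Answer: 6.6041 -17.6738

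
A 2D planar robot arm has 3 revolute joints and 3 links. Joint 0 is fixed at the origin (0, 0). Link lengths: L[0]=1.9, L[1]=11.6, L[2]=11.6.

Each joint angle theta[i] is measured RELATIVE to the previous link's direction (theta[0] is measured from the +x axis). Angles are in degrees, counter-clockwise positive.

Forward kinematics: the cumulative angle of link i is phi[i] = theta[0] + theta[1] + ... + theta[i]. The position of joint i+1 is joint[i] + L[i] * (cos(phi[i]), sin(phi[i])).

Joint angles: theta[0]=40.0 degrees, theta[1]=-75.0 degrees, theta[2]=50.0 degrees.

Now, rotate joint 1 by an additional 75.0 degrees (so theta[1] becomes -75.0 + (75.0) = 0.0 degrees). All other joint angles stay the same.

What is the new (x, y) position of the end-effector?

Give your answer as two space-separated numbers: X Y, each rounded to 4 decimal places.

Answer: 10.3416 20.2776

Derivation:
joint[0] = (0.0000, 0.0000)  (base)
link 0: phi[0] = 40 = 40 deg
  cos(40 deg) = 0.7660, sin(40 deg) = 0.6428
  joint[1] = (0.0000, 0.0000) + 1.9 * (0.7660, 0.6428) = (0.0000 + 1.4555, 0.0000 + 1.2213) = (1.4555, 1.2213)
link 1: phi[1] = 40 + 0 = 40 deg
  cos(40 deg) = 0.7660, sin(40 deg) = 0.6428
  joint[2] = (1.4555, 1.2213) + 11.6 * (0.7660, 0.6428) = (1.4555 + 8.8861, 1.2213 + 7.4563) = (10.3416, 8.6776)
link 2: phi[2] = 40 + 0 + 50 = 90 deg
  cos(90 deg) = 0.0000, sin(90 deg) = 1.0000
  joint[3] = (10.3416, 8.6776) + 11.6 * (0.0000, 1.0000) = (10.3416 + 0.0000, 8.6776 + 11.6000) = (10.3416, 20.2776)
End effector: (10.3416, 20.2776)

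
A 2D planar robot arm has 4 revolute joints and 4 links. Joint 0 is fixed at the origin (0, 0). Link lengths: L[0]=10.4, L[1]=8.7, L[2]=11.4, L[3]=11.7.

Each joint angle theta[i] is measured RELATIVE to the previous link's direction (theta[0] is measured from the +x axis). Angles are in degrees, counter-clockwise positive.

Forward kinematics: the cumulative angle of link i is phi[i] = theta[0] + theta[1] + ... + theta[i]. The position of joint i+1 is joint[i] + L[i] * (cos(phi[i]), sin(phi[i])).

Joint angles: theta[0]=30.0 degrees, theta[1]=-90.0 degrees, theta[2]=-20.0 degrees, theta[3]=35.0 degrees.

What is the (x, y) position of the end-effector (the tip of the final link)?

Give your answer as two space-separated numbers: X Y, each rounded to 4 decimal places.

Answer: 23.6094 -21.8344

Derivation:
joint[0] = (0.0000, 0.0000)  (base)
link 0: phi[0] = 30 = 30 deg
  cos(30 deg) = 0.8660, sin(30 deg) = 0.5000
  joint[1] = (0.0000, 0.0000) + 10.4 * (0.8660, 0.5000) = (0.0000 + 9.0067, 0.0000 + 5.2000) = (9.0067, 5.2000)
link 1: phi[1] = 30 + -90 = -60 deg
  cos(-60 deg) = 0.5000, sin(-60 deg) = -0.8660
  joint[2] = (9.0067, 5.2000) + 8.7 * (0.5000, -0.8660) = (9.0067 + 4.3500, 5.2000 + -7.5344) = (13.3567, -2.3344)
link 2: phi[2] = 30 + -90 + -20 = -80 deg
  cos(-80 deg) = 0.1736, sin(-80 deg) = -0.9848
  joint[3] = (13.3567, -2.3344) + 11.4 * (0.1736, -0.9848) = (13.3567 + 1.9796, -2.3344 + -11.2268) = (15.3363, -13.5612)
link 3: phi[3] = 30 + -90 + -20 + 35 = -45 deg
  cos(-45 deg) = 0.7071, sin(-45 deg) = -0.7071
  joint[4] = (15.3363, -13.5612) + 11.7 * (0.7071, -0.7071) = (15.3363 + 8.2731, -13.5612 + -8.2731) = (23.6094, -21.8344)
End effector: (23.6094, -21.8344)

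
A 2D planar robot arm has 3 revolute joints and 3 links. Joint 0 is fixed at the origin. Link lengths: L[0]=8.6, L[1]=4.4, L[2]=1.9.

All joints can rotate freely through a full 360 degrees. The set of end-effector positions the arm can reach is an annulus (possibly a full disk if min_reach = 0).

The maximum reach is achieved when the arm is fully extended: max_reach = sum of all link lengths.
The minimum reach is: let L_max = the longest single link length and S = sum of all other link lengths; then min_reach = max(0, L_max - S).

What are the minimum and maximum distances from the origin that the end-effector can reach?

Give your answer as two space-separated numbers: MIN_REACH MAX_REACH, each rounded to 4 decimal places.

Link lengths: [8.6, 4.4, 1.9]
max_reach = 8.6 + 4.4 + 1.9 = 14.9
L_max = max([8.6, 4.4, 1.9]) = 8.6
S (sum of others) = 14.9 - 8.6 = 6.3
min_reach = max(0, 8.6 - 6.3) = max(0, 2.3) = 2.3

Answer: 2.3000 14.9000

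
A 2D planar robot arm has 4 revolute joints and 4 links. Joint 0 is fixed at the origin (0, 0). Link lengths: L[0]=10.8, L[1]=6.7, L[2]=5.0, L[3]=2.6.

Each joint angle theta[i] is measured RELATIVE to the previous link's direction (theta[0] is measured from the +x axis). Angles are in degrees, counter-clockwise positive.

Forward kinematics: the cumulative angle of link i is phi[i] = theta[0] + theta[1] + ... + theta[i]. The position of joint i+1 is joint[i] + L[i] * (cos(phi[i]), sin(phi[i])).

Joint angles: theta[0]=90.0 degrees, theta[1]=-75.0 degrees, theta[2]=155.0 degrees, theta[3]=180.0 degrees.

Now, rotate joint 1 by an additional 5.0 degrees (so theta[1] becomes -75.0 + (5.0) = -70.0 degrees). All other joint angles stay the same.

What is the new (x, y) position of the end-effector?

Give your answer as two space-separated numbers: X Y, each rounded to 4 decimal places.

Answer: 3.9051 13.3007

Derivation:
joint[0] = (0.0000, 0.0000)  (base)
link 0: phi[0] = 90 = 90 deg
  cos(90 deg) = 0.0000, sin(90 deg) = 1.0000
  joint[1] = (0.0000, 0.0000) + 10.8 * (0.0000, 1.0000) = (0.0000 + 0.0000, 0.0000 + 10.8000) = (0.0000, 10.8000)
link 1: phi[1] = 90 + -70 = 20 deg
  cos(20 deg) = 0.9397, sin(20 deg) = 0.3420
  joint[2] = (0.0000, 10.8000) + 6.7 * (0.9397, 0.3420) = (0.0000 + 6.2959, 10.8000 + 2.2915) = (6.2959, 13.0915)
link 2: phi[2] = 90 + -70 + 155 = 175 deg
  cos(175 deg) = -0.9962, sin(175 deg) = 0.0872
  joint[3] = (6.2959, 13.0915) + 5 * (-0.9962, 0.0872) = (6.2959 + -4.9810, 13.0915 + 0.4358) = (1.3150, 13.5273)
link 3: phi[3] = 90 + -70 + 155 + 180 = 355 deg
  cos(355 deg) = 0.9962, sin(355 deg) = -0.0872
  joint[4] = (1.3150, 13.5273) + 2.6 * (0.9962, -0.0872) = (1.3150 + 2.5901, 13.5273 + -0.2266) = (3.9051, 13.3007)
End effector: (3.9051, 13.3007)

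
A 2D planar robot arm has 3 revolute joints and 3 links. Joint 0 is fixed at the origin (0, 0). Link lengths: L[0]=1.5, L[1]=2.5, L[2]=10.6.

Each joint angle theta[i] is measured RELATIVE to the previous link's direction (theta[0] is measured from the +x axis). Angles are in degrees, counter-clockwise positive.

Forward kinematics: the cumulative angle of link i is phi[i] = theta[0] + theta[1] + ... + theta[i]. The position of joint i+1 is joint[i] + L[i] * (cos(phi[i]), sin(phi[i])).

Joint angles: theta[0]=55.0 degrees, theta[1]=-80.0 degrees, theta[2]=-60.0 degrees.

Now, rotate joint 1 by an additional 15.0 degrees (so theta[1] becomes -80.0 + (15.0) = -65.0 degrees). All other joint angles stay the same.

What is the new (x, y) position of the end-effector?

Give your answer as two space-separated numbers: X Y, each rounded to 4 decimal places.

joint[0] = (0.0000, 0.0000)  (base)
link 0: phi[0] = 55 = 55 deg
  cos(55 deg) = 0.5736, sin(55 deg) = 0.8192
  joint[1] = (0.0000, 0.0000) + 1.5 * (0.5736, 0.8192) = (0.0000 + 0.8604, 0.0000 + 1.2287) = (0.8604, 1.2287)
link 1: phi[1] = 55 + -65 = -10 deg
  cos(-10 deg) = 0.9848, sin(-10 deg) = -0.1736
  joint[2] = (0.8604, 1.2287) + 2.5 * (0.9848, -0.1736) = (0.8604 + 2.4620, 1.2287 + -0.4341) = (3.3224, 0.7946)
link 2: phi[2] = 55 + -65 + -60 = -70 deg
  cos(-70 deg) = 0.3420, sin(-70 deg) = -0.9397
  joint[3] = (3.3224, 0.7946) + 10.6 * (0.3420, -0.9397) = (3.3224 + 3.6254, 0.7946 + -9.9607) = (6.9478, -9.1661)
End effector: (6.9478, -9.1661)

Answer: 6.9478 -9.1661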